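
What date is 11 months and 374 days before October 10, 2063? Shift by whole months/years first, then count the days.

November 1, 2061

Counting back 11 months and 374 days from October 10, 2063: first the month/year part, then the days.
month 10 − 11 = -1, which is month 11 of year 2062 → November 2062.
Day 10 is valid in November, giving November 10, 2062.
Now subtract 374 days from November 10, 2062.
Going back 10 days from November 10, 2062 reaches the end of the previous month; 374 − 10 = 364 left.
October 2062 has 31 days: 364 − 31 = 333 left.
September 2062 has 30 days: 333 − 30 = 303 left.
August 2062 has 31 days: 303 − 31 = 272 left.
July 2062 has 31 days: 272 − 31 = 241 left.
June 2062 has 30 days: 241 − 30 = 211 left.
May 2062 has 31 days: 211 − 31 = 180 left.
April 2062 has 30 days: 180 − 30 = 150 left.
March 2062 has 31 days: 150 − 31 = 119 left.
February 2062 has 28 days (2062 is not a leap year): 119 − 28 = 91 left.
January 2062 has 31 days: 91 − 31 = 60 left.
December 2061 has 31 days: 60 − 31 = 29 left.
November 2061 has 30 days; 30 − 29 = 1 → November 1, 2061.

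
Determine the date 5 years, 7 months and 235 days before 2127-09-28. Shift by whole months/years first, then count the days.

July 8, 2121

Subtracting 5 years, 7 months and 235 days from September 28, 2127: first the month/year part, then the days.
-5 years → 2122; month 9 − 7 = 2 → February 2122.
Day 28 is valid in February, giving February 28, 2122.
Now subtract 235 days from February 28, 2122.
Going back 28 days from February 28, 2122 reaches the end of the previous month; 235 − 28 = 207 left.
January 2122 has 31 days: 207 − 31 = 176 left.
December 2121 has 31 days: 176 − 31 = 145 left.
November 2121 has 30 days: 145 − 30 = 115 left.
October 2121 has 31 days: 115 − 31 = 84 left.
September 2121 has 30 days: 84 − 30 = 54 left.
August 2121 has 31 days: 54 − 31 = 23 left.
July 2121 has 31 days; 31 − 23 = 8 → July 8, 2121.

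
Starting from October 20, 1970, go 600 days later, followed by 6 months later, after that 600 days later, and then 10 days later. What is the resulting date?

Counting forward 600 days from October 20, 1970:
October has 31 days, so 31 − 20 = 11 days remain after October 20, 1970; 600 − 11 = 589 left.
November 1970 has 30 days: 589 − 30 = 559 left.
December 1970 has 31 days: 559 − 31 = 528 left.
January 1971 has 31 days: 528 − 31 = 497 left.
February 1971 has 28 days (1971 is not a leap year): 497 − 28 = 469 left.
March 1971 has 31 days: 469 − 31 = 438 left.
April 1971 has 30 days: 438 − 30 = 408 left.
May 1971 has 31 days: 408 − 31 = 377 left.
June 1971 has 30 days: 377 − 30 = 347 left.
July 1971 has 31 days: 347 − 31 = 316 left.
August 1971 has 31 days: 316 − 31 = 285 left.
September 1971 has 30 days: 285 − 30 = 255 left.
October 1971 has 31 days: 255 − 31 = 224 left.
November 1971 has 30 days: 224 − 30 = 194 left.
December 1971 has 31 days: 194 − 31 = 163 left.
January 1972 has 31 days: 163 − 31 = 132 left.
February 1972 has 29 days (1972 is a leap year): 132 − 29 = 103 left.
March 1972 has 31 days: 103 − 31 = 72 left.
April 1972 has 30 days: 72 − 30 = 42 left.
May 1972 has 31 days: 42 − 31 = 11 left.
11 days into June 1972 → June 11, 1972.
Adding 6 months from June 11, 1972:
month 6 + 6 = 12 → December 1972.
Day 11 is valid in December, giving December 11, 1972.
Advancing 600 days from December 11, 1972:
December has 31 days, so 31 − 11 = 20 days remain after December 11, 1972; 600 − 20 = 580 left.
January 1973 has 31 days: 580 − 31 = 549 left.
February 1973 has 28 days (1973 is not a leap year): 549 − 28 = 521 left.
March 1973 has 31 days: 521 − 31 = 490 left.
April 1973 has 30 days: 490 − 30 = 460 left.
May 1973 has 31 days: 460 − 31 = 429 left.
June 1973 has 30 days: 429 − 30 = 399 left.
July 1973 has 31 days: 399 − 31 = 368 left.
August 1973 has 31 days: 368 − 31 = 337 left.
September 1973 has 30 days: 337 − 30 = 307 left.
October 1973 has 31 days: 307 − 31 = 276 left.
November 1973 has 30 days: 276 − 30 = 246 left.
December 1973 has 31 days: 246 − 31 = 215 left.
January 1974 has 31 days: 215 − 31 = 184 left.
February 1974 has 28 days (1974 is not a leap year): 184 − 28 = 156 left.
March 1974 has 31 days: 156 − 31 = 125 left.
April 1974 has 30 days: 125 − 30 = 95 left.
May 1974 has 31 days: 95 − 31 = 64 left.
June 1974 has 30 days: 64 − 30 = 34 left.
July 1974 has 31 days: 34 − 31 = 3 left.
3 days into August 1974 → August 3, 1974.
Advancing 10 days from August 3, 1974:
August has 31 days; 3 + 10 = 13, still in August.

August 13, 1974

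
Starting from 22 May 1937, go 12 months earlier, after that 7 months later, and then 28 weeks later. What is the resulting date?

July 6, 1937

Counting back 12 months from May 22, 1937:
month 5 − 12 = -7, which is month 5 of year 1936 → May 1936.
Day 22 is valid in May, giving May 22, 1936.
Adding 7 months from May 22, 1936:
month 5 + 7 = 12 → December 1936.
Day 22 is valid in December, giving December 22, 1936.
Counting forward 28 weeks (= 196 days) from December 22, 1936:
December has 31 days, so 31 − 22 = 9 days remain after December 22, 1936; 196 − 9 = 187 left.
January 1937 has 31 days: 187 − 31 = 156 left.
February 1937 has 28 days (1937 is not a leap year): 156 − 28 = 128 left.
March 1937 has 31 days: 128 − 31 = 97 left.
April 1937 has 30 days: 97 − 30 = 67 left.
May 1937 has 31 days: 67 − 31 = 36 left.
June 1937 has 30 days: 36 − 30 = 6 left.
6 days into July 1937 → July 6, 1937.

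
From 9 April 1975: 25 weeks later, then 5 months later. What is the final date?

March 1, 1976

Advancing 25 weeks (= 175 days) from April 9, 1975:
April has 30 days, so 30 − 9 = 21 days remain after April 9, 1975; 175 − 21 = 154 left.
May 1975 has 31 days: 154 − 31 = 123 left.
June 1975 has 30 days: 123 − 30 = 93 left.
July 1975 has 31 days: 93 − 31 = 62 left.
August 1975 has 31 days: 62 − 31 = 31 left.
September 1975 has 30 days: 31 − 30 = 1 left.
1 day into October 1975 → October 1, 1975.
Counting forward 5 months from October 1, 1975:
month 10 + 5 = 15, which is month 3 of year 1976 → March 1976.
Day 1 is valid in March, giving March 1, 1976.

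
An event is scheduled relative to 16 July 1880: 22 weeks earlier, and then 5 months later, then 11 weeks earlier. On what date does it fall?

Going back 22 weeks (= 154 days) from July 16, 1880:
Going back 16 days from July 16, 1880 reaches the end of the previous month; 154 − 16 = 138 left.
June 1880 has 30 days: 138 − 30 = 108 left.
May 1880 has 31 days: 108 − 31 = 77 left.
April 1880 has 30 days: 77 − 30 = 47 left.
March 1880 has 31 days: 47 − 31 = 16 left.
February 1880 has 29 days; 29 − 16 = 13 → February 13, 1880.
Counting forward 5 months from February 13, 1880:
month 2 + 5 = 7 → July 1880.
Day 13 is valid in July, giving July 13, 1880.
Going back 11 weeks (= 77 days) from July 13, 1880:
Going back 13 days from July 13, 1880 reaches the end of the previous month; 77 − 13 = 64 left.
June 1880 has 30 days: 64 − 30 = 34 left.
May 1880 has 31 days: 34 − 31 = 3 left.
April 1880 has 30 days; 30 − 3 = 27 → April 27, 1880.

April 27, 1880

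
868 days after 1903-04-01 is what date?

August 16, 1905

Adding 868 days from April 1, 1903.
April has 30 days, so 30 − 1 = 29 days remain after April 1, 1903; 868 − 29 = 839 left.
May 1903 has 31 days: 839 − 31 = 808 left.
June 1903 has 30 days: 808 − 30 = 778 left.
July 1903 has 31 days: 778 − 31 = 747 left.
August 1903 has 31 days: 747 − 31 = 716 left.
September 1903 has 30 days: 716 − 30 = 686 left.
October 1903 has 31 days: 686 − 31 = 655 left.
November 1903 has 30 days: 655 − 30 = 625 left.
December 1903 has 31 days: 625 − 31 = 594 left.
January 1904 has 31 days: 594 − 31 = 563 left.
February 1904 has 29 days (1904 is a leap year): 563 − 29 = 534 left.
March 1904 has 31 days: 534 − 31 = 503 left.
April 1904 has 30 days: 503 − 30 = 473 left.
May 1904 has 31 days: 473 − 31 = 442 left.
June 1904 has 30 days: 442 − 30 = 412 left.
July 1904 has 31 days: 412 − 31 = 381 left.
August 1904 has 31 days: 381 − 31 = 350 left.
September 1904 has 30 days: 350 − 30 = 320 left.
October 1904 has 31 days: 320 − 31 = 289 left.
November 1904 has 30 days: 289 − 30 = 259 left.
December 1904 has 31 days: 259 − 31 = 228 left.
January 1905 has 31 days: 228 − 31 = 197 left.
February 1905 has 28 days (1905 is not a leap year): 197 − 28 = 169 left.
March 1905 has 31 days: 169 − 31 = 138 left.
April 1905 has 30 days: 138 − 30 = 108 left.
May 1905 has 31 days: 108 − 31 = 77 left.
June 1905 has 30 days: 77 − 30 = 47 left.
July 1905 has 31 days: 47 − 31 = 16 left.
16 days into August 1905 → August 16, 1905.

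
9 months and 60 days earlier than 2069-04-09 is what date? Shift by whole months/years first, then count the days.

May 10, 2068

Going back 9 months and 60 days from April 9, 2069: first the month/year part, then the days.
month 4 − 9 = -5, which is month 7 of year 2068 → July 2068.
Day 9 is valid in July, giving July 9, 2068.
Now subtract 60 days from July 9, 2068.
Going back 9 days from July 9, 2068 reaches the end of the previous month; 60 − 9 = 51 left.
June 2068 has 30 days: 51 − 30 = 21 left.
May 2068 has 31 days; 31 − 21 = 10 → May 10, 2068.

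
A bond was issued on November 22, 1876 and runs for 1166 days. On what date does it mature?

Adding 1166 days from November 22, 1876.
November has 30 days, so 30 − 22 = 8 days remain after November 22, 1876; 1166 − 8 = 1158 left.
December 1876 has 31 days: 1158 − 31 = 1127 left.
January 1877 has 31 days: 1127 − 31 = 1096 left.
February 1877 has 28 days (1877 is not a leap year): 1096 − 28 = 1068 left.
March 1877 has 31 days: 1068 − 31 = 1037 left.
April 1877 has 30 days: 1037 − 30 = 1007 left.
May 1877 has 31 days: 1007 − 31 = 976 left.
June 1877 has 30 days: 976 − 30 = 946 left.
July 1877 has 31 days: 946 − 31 = 915 left.
August 1877 has 31 days: 915 − 31 = 884 left.
September 1877 has 30 days: 884 − 30 = 854 left.
October 1877 has 31 days: 854 − 31 = 823 left.
November 1877 has 30 days: 823 − 30 = 793 left.
December 1877 has 31 days: 793 − 31 = 762 left.
January 1878 has 31 days: 762 − 31 = 731 left.
February 1878 has 28 days (1878 is not a leap year): 731 − 28 = 703 left.
March 1878 has 31 days: 703 − 31 = 672 left.
April 1878 has 30 days: 672 − 30 = 642 left.
May 1878 has 31 days: 642 − 31 = 611 left.
June 1878 has 30 days: 611 − 30 = 581 left.
July 1878 has 31 days: 581 − 31 = 550 left.
August 1878 has 31 days: 550 − 31 = 519 left.
September 1878 has 30 days: 519 − 30 = 489 left.
October 1878 has 31 days: 489 − 31 = 458 left.
November 1878 has 30 days: 458 − 30 = 428 left.
December 1878 has 31 days: 428 − 31 = 397 left.
January 1879 has 31 days: 397 − 31 = 366 left.
February 1879 has 28 days (1879 is not a leap year): 366 − 28 = 338 left.
March 1879 has 31 days: 338 − 31 = 307 left.
April 1879 has 30 days: 307 − 30 = 277 left.
May 1879 has 31 days: 277 − 31 = 246 left.
June 1879 has 30 days: 246 − 30 = 216 left.
July 1879 has 31 days: 216 − 31 = 185 left.
August 1879 has 31 days: 185 − 31 = 154 left.
September 1879 has 30 days: 154 − 30 = 124 left.
October 1879 has 31 days: 124 − 31 = 93 left.
November 1879 has 30 days: 93 − 30 = 63 left.
December 1879 has 31 days: 63 − 31 = 32 left.
January 1880 has 31 days: 32 − 31 = 1 left.
1 day into February 1880 → February 1, 1880.

February 1, 1880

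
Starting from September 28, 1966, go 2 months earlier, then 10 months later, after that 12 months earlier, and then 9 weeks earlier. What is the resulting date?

March 26, 1966

Going back 2 months from September 28, 1966:
month 9 − 2 = 7 → July 1966.
Day 28 is valid in July, giving July 28, 1966.
Counting forward 10 months from July 28, 1966:
month 7 + 10 = 17, which is month 5 of year 1967 → May 1967.
Day 28 is valid in May, giving May 28, 1967.
Going back 12 months from May 28, 1967:
month 5 − 12 = -7, which is month 5 of year 1966 → May 1966.
Day 28 is valid in May, giving May 28, 1966.
Subtracting 9 weeks (= 63 days) from May 28, 1966:
Going back 28 days from May 28, 1966 reaches the end of the previous month; 63 − 28 = 35 left.
April 1966 has 30 days: 35 − 30 = 5 left.
March 1966 has 31 days; 31 − 5 = 26 → March 26, 1966.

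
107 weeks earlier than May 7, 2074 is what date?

April 18, 2072

Going back 107 weeks = 749 days from May 7, 2074.
Going back 7 days from May 7, 2074 reaches the end of the previous month; 749 − 7 = 742 left.
April 2074 has 30 days: 742 − 30 = 712 left.
March 2074 has 31 days: 712 − 31 = 681 left.
February 2074 has 28 days (2074 is not a leap year): 681 − 28 = 653 left.
January 2074 has 31 days: 653 − 31 = 622 left.
December 2073 has 31 days: 622 − 31 = 591 left.
November 2073 has 30 days: 591 − 30 = 561 left.
October 2073 has 31 days: 561 − 31 = 530 left.
September 2073 has 30 days: 530 − 30 = 500 left.
August 2073 has 31 days: 500 − 31 = 469 left.
July 2073 has 31 days: 469 − 31 = 438 left.
June 2073 has 30 days: 438 − 30 = 408 left.
May 2073 has 31 days: 408 − 31 = 377 left.
April 2073 has 30 days: 377 − 30 = 347 left.
March 2073 has 31 days: 347 − 31 = 316 left.
February 2073 has 28 days (2073 is not a leap year): 316 − 28 = 288 left.
January 2073 has 31 days: 288 − 31 = 257 left.
December 2072 has 31 days: 257 − 31 = 226 left.
November 2072 has 30 days: 226 − 30 = 196 left.
October 2072 has 31 days: 196 − 31 = 165 left.
September 2072 has 30 days: 165 − 30 = 135 left.
August 2072 has 31 days: 135 − 31 = 104 left.
July 2072 has 31 days: 104 − 31 = 73 left.
June 2072 has 30 days: 73 − 30 = 43 left.
May 2072 has 31 days: 43 − 31 = 12 left.
April 2072 has 30 days; 30 − 12 = 18 → April 18, 2072.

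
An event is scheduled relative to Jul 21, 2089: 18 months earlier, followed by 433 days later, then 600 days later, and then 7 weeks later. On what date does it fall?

Going back 18 months from July 21, 2089:
month 7 − 18 = -11, which is month 1 of year 2088 → January 2088.
Day 21 is valid in January, giving January 21, 2088.
Counting forward 433 days from January 21, 2088:
January has 31 days, so 31 − 21 = 10 days remain after January 21, 2088; 433 − 10 = 423 left.
February 2088 has 29 days (2088 is a leap year): 423 − 29 = 394 left.
March 2088 has 31 days: 394 − 31 = 363 left.
April 2088 has 30 days: 363 − 30 = 333 left.
May 2088 has 31 days: 333 − 31 = 302 left.
June 2088 has 30 days: 302 − 30 = 272 left.
July 2088 has 31 days: 272 − 31 = 241 left.
August 2088 has 31 days: 241 − 31 = 210 left.
September 2088 has 30 days: 210 − 30 = 180 left.
October 2088 has 31 days: 180 − 31 = 149 left.
November 2088 has 30 days: 149 − 30 = 119 left.
December 2088 has 31 days: 119 − 31 = 88 left.
January 2089 has 31 days: 88 − 31 = 57 left.
February 2089 has 28 days (2089 is not a leap year): 57 − 28 = 29 left.
29 days into March 2089 → March 29, 2089.
Adding 600 days from March 29, 2089:
March has 31 days, so 31 − 29 = 2 days remain after March 29, 2089; 600 − 2 = 598 left.
April 2089 has 30 days: 598 − 30 = 568 left.
May 2089 has 31 days: 568 − 31 = 537 left.
June 2089 has 30 days: 537 − 30 = 507 left.
July 2089 has 31 days: 507 − 31 = 476 left.
August 2089 has 31 days: 476 − 31 = 445 left.
September 2089 has 30 days: 445 − 30 = 415 left.
October 2089 has 31 days: 415 − 31 = 384 left.
November 2089 has 30 days: 384 − 30 = 354 left.
December 2089 has 31 days: 354 − 31 = 323 left.
January 2090 has 31 days: 323 − 31 = 292 left.
February 2090 has 28 days (2090 is not a leap year): 292 − 28 = 264 left.
March 2090 has 31 days: 264 − 31 = 233 left.
April 2090 has 30 days: 233 − 30 = 203 left.
May 2090 has 31 days: 203 − 31 = 172 left.
June 2090 has 30 days: 172 − 30 = 142 left.
July 2090 has 31 days: 142 − 31 = 111 left.
August 2090 has 31 days: 111 − 31 = 80 left.
September 2090 has 30 days: 80 − 30 = 50 left.
October 2090 has 31 days: 50 − 31 = 19 left.
19 days into November 2090 → November 19, 2090.
Counting forward 7 weeks (= 49 days) from November 19, 2090:
November has 30 days, so 30 − 19 = 11 days remain after November 19, 2090; 49 − 11 = 38 left.
December 2090 has 31 days: 38 − 31 = 7 left.
7 days into January 2091 → January 7, 2091.

January 7, 2091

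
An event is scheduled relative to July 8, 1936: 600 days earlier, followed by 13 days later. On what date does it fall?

November 29, 1934

Counting back 600 days from July 8, 1936:
Going back 8 days from July 8, 1936 reaches the end of the previous month; 600 − 8 = 592 left.
June 1936 has 30 days: 592 − 30 = 562 left.
May 1936 has 31 days: 562 − 31 = 531 left.
April 1936 has 30 days: 531 − 30 = 501 left.
March 1936 has 31 days: 501 − 31 = 470 left.
February 1936 has 29 days (1936 is a leap year): 470 − 29 = 441 left.
January 1936 has 31 days: 441 − 31 = 410 left.
December 1935 has 31 days: 410 − 31 = 379 left.
November 1935 has 30 days: 379 − 30 = 349 left.
October 1935 has 31 days: 349 − 31 = 318 left.
September 1935 has 30 days: 318 − 30 = 288 left.
August 1935 has 31 days: 288 − 31 = 257 left.
July 1935 has 31 days: 257 − 31 = 226 left.
June 1935 has 30 days: 226 − 30 = 196 left.
May 1935 has 31 days: 196 − 31 = 165 left.
April 1935 has 30 days: 165 − 30 = 135 left.
March 1935 has 31 days: 135 − 31 = 104 left.
February 1935 has 28 days (1935 is not a leap year): 104 − 28 = 76 left.
January 1935 has 31 days: 76 − 31 = 45 left.
December 1934 has 31 days: 45 − 31 = 14 left.
November 1934 has 30 days; 30 − 14 = 16 → November 16, 1934.
Counting forward 13 days from November 16, 1934:
November has 30 days; 16 + 13 = 29, still in November.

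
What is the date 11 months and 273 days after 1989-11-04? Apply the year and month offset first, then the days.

Adding 11 months and 273 days from November 4, 1989: first the month/year part, then the days.
month 11 + 11 = 22, which is month 10 of year 1990 → October 1990.
Day 4 is valid in October, giving October 4, 1990.
Now add 273 days from October 4, 1990.
October has 31 days, so 31 − 4 = 27 days remain after October 4, 1990; 273 − 27 = 246 left.
November 1990 has 30 days: 246 − 30 = 216 left.
December 1990 has 31 days: 216 − 31 = 185 left.
January 1991 has 31 days: 185 − 31 = 154 left.
February 1991 has 28 days (1991 is not a leap year): 154 − 28 = 126 left.
March 1991 has 31 days: 126 − 31 = 95 left.
April 1991 has 30 days: 95 − 30 = 65 left.
May 1991 has 31 days: 65 − 31 = 34 left.
June 1991 has 30 days: 34 − 30 = 4 left.
4 days into July 1991 → July 4, 1991.

July 4, 1991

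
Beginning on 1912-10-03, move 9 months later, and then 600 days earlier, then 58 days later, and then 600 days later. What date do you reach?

August 30, 1913

Adding 9 months from October 3, 1912:
month 10 + 9 = 19, which is month 7 of year 1913 → July 1913.
Day 3 is valid in July, giving July 3, 1913.
Subtracting 600 days from July 3, 1913:
Going back 3 days from July 3, 1913 reaches the end of the previous month; 600 − 3 = 597 left.
June 1913 has 30 days: 597 − 30 = 567 left.
May 1913 has 31 days: 567 − 31 = 536 left.
April 1913 has 30 days: 536 − 30 = 506 left.
March 1913 has 31 days: 506 − 31 = 475 left.
February 1913 has 28 days (1913 is not a leap year): 475 − 28 = 447 left.
January 1913 has 31 days: 447 − 31 = 416 left.
December 1912 has 31 days: 416 − 31 = 385 left.
November 1912 has 30 days: 385 − 30 = 355 left.
October 1912 has 31 days: 355 − 31 = 324 left.
September 1912 has 30 days: 324 − 30 = 294 left.
August 1912 has 31 days: 294 − 31 = 263 left.
July 1912 has 31 days: 263 − 31 = 232 left.
June 1912 has 30 days: 232 − 30 = 202 left.
May 1912 has 31 days: 202 − 31 = 171 left.
April 1912 has 30 days: 171 − 30 = 141 left.
March 1912 has 31 days: 141 − 31 = 110 left.
February 1912 has 29 days (1912 is a leap year): 110 − 29 = 81 left.
January 1912 has 31 days: 81 − 31 = 50 left.
December 1911 has 31 days: 50 − 31 = 19 left.
November 1911 has 30 days; 30 − 19 = 11 → November 11, 1911.
Adding 58 days from November 11, 1911:
November has 30 days, so 30 − 11 = 19 days remain after November 11, 1911; 58 − 19 = 39 left.
December 1911 has 31 days: 39 − 31 = 8 left.
8 days into January 1912 → January 8, 1912.
Advancing 600 days from January 8, 1912:
January has 31 days, so 31 − 8 = 23 days remain after January 8, 1912; 600 − 23 = 577 left.
February 1912 has 29 days (1912 is a leap year): 577 − 29 = 548 left.
March 1912 has 31 days: 548 − 31 = 517 left.
April 1912 has 30 days: 517 − 30 = 487 left.
May 1912 has 31 days: 487 − 31 = 456 left.
June 1912 has 30 days: 456 − 30 = 426 left.
July 1912 has 31 days: 426 − 31 = 395 left.
August 1912 has 31 days: 395 − 31 = 364 left.
September 1912 has 30 days: 364 − 30 = 334 left.
October 1912 has 31 days: 334 − 31 = 303 left.
November 1912 has 30 days: 303 − 30 = 273 left.
December 1912 has 31 days: 273 − 31 = 242 left.
January 1913 has 31 days: 242 − 31 = 211 left.
February 1913 has 28 days (1913 is not a leap year): 211 − 28 = 183 left.
March 1913 has 31 days: 183 − 31 = 152 left.
April 1913 has 30 days: 152 − 30 = 122 left.
May 1913 has 31 days: 122 − 31 = 91 left.
June 1913 has 30 days: 91 − 30 = 61 left.
July 1913 has 31 days: 61 − 31 = 30 left.
30 days into August 1913 → August 30, 1913.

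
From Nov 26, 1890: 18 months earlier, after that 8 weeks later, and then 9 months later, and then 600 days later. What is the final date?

December 12, 1891

Going back 18 months from November 26, 1890:
month 11 − 18 = -7, which is month 5 of year 1889 → May 1889.
Day 26 is valid in May, giving May 26, 1889.
Adding 8 weeks (= 56 days) from May 26, 1889:
May has 31 days, so 31 − 26 = 5 days remain after May 26, 1889; 56 − 5 = 51 left.
June 1889 has 30 days: 51 − 30 = 21 left.
21 days into July 1889 → July 21, 1889.
Counting forward 9 months from July 21, 1889:
month 7 + 9 = 16, which is month 4 of year 1890 → April 1890.
Day 21 is valid in April, giving April 21, 1890.
Adding 600 days from April 21, 1890:
April has 30 days, so 30 − 21 = 9 days remain after April 21, 1890; 600 − 9 = 591 left.
May 1890 has 31 days: 591 − 31 = 560 left.
June 1890 has 30 days: 560 − 30 = 530 left.
July 1890 has 31 days: 530 − 31 = 499 left.
August 1890 has 31 days: 499 − 31 = 468 left.
September 1890 has 30 days: 468 − 30 = 438 left.
October 1890 has 31 days: 438 − 31 = 407 left.
November 1890 has 30 days: 407 − 30 = 377 left.
December 1890 has 31 days: 377 − 31 = 346 left.
January 1891 has 31 days: 346 − 31 = 315 left.
February 1891 has 28 days (1891 is not a leap year): 315 − 28 = 287 left.
March 1891 has 31 days: 287 − 31 = 256 left.
April 1891 has 30 days: 256 − 30 = 226 left.
May 1891 has 31 days: 226 − 31 = 195 left.
June 1891 has 30 days: 195 − 30 = 165 left.
July 1891 has 31 days: 165 − 31 = 134 left.
August 1891 has 31 days: 134 − 31 = 103 left.
September 1891 has 30 days: 103 − 30 = 73 left.
October 1891 has 31 days: 73 − 31 = 42 left.
November 1891 has 30 days: 42 − 30 = 12 left.
12 days into December 1891 → December 12, 1891.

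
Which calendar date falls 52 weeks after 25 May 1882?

May 24, 1883

Advancing 52 weeks = 364 days from May 25, 1882.
May has 31 days, so 31 − 25 = 6 days remain after May 25, 1882; 364 − 6 = 358 left.
June 1882 has 30 days: 358 − 30 = 328 left.
July 1882 has 31 days: 328 − 31 = 297 left.
August 1882 has 31 days: 297 − 31 = 266 left.
September 1882 has 30 days: 266 − 30 = 236 left.
October 1882 has 31 days: 236 − 31 = 205 left.
November 1882 has 30 days: 205 − 30 = 175 left.
December 1882 has 31 days: 175 − 31 = 144 left.
January 1883 has 31 days: 144 − 31 = 113 left.
February 1883 has 28 days (1883 is not a leap year): 113 − 28 = 85 left.
March 1883 has 31 days: 85 − 31 = 54 left.
April 1883 has 30 days: 54 − 30 = 24 left.
24 days into May 1883 → May 24, 1883.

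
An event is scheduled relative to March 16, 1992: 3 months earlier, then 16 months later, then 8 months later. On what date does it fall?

Counting back 3 months from March 16, 1992:
month 3 − 3 = 0, which is month 12 of year 1991 → December 1991.
Day 16 is valid in December, giving December 16, 1991.
Adding 16 months from December 16, 1991:
month 12 + 16 = 28, which is month 4 of year 1993 → April 1993.
Day 16 is valid in April, giving April 16, 1993.
Adding 8 months from April 16, 1993:
month 4 + 8 = 12 → December 1993.
Day 16 is valid in December, giving December 16, 1993.

December 16, 1993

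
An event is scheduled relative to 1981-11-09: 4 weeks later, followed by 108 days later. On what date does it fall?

Counting forward 4 weeks (= 28 days) from November 9, 1981:
November has 30 days, so 30 − 9 = 21 days remain after November 9, 1981; 28 − 21 = 7 left.
7 days into December 1981 → December 7, 1981.
Advancing 108 days from December 7, 1981:
December has 31 days, so 31 − 7 = 24 days remain after December 7, 1981; 108 − 24 = 84 left.
January 1982 has 31 days: 84 − 31 = 53 left.
February 1982 has 28 days (1982 is not a leap year): 53 − 28 = 25 left.
25 days into March 1982 → March 25, 1982.

March 25, 1982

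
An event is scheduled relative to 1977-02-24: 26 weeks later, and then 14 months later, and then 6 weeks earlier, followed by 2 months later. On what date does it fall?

Counting forward 26 weeks (= 182 days) from February 24, 1977:
February has 28 days, so 28 − 24 = 4 days remain after February 24, 1977; 182 − 4 = 178 left.
March 1977 has 31 days: 178 − 31 = 147 left.
April 1977 has 30 days: 147 − 30 = 117 left.
May 1977 has 31 days: 117 − 31 = 86 left.
June 1977 has 30 days: 86 − 30 = 56 left.
July 1977 has 31 days: 56 − 31 = 25 left.
25 days into August 1977 → August 25, 1977.
Adding 14 months from August 25, 1977:
month 8 + 14 = 22, which is month 10 of year 1978 → October 1978.
Day 25 is valid in October, giving October 25, 1978.
Counting back 6 weeks (= 42 days) from October 25, 1978:
Going back 25 days from October 25, 1978 reaches the end of the previous month; 42 − 25 = 17 left.
September 1978 has 30 days; 30 − 17 = 13 → September 13, 1978.
Adding 2 months from September 13, 1978:
month 9 + 2 = 11 → November 1978.
Day 13 is valid in November, giving November 13, 1978.

November 13, 1978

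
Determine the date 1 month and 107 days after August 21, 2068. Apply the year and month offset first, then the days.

January 6, 2069

Advancing 1 month and 107 days from August 21, 2068: first the month/year part, then the days.
month 8 + 1 = 9 → September 2068.
Day 21 is valid in September, giving September 21, 2068.
Now add 107 days from September 21, 2068.
September has 30 days, so 30 − 21 = 9 days remain after September 21, 2068; 107 − 9 = 98 left.
October 2068 has 31 days: 98 − 31 = 67 left.
November 2068 has 30 days: 67 − 30 = 37 left.
December 2068 has 31 days: 37 − 31 = 6 left.
6 days into January 2069 → January 6, 2069.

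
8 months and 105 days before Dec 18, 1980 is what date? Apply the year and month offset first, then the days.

Subtracting 8 months and 105 days from December 18, 1980: first the month/year part, then the days.
month 12 − 8 = 4 → April 1980.
Day 18 is valid in April, giving April 18, 1980.
Now subtract 105 days from April 18, 1980.
Going back 18 days from April 18, 1980 reaches the end of the previous month; 105 − 18 = 87 left.
March 1980 has 31 days: 87 − 31 = 56 left.
February 1980 has 29 days (1980 is a leap year): 56 − 29 = 27 left.
January 1980 has 31 days; 31 − 27 = 4 → January 4, 1980.

January 4, 1980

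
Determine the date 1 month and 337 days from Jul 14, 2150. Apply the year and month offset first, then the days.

Counting forward 1 month and 337 days from July 14, 2150: first the month/year part, then the days.
month 7 + 1 = 8 → August 2150.
Day 14 is valid in August, giving August 14, 2150.
Now add 337 days from August 14, 2150.
August has 31 days, so 31 − 14 = 17 days remain after August 14, 2150; 337 − 17 = 320 left.
September 2150 has 30 days: 320 − 30 = 290 left.
October 2150 has 31 days: 290 − 31 = 259 left.
November 2150 has 30 days: 259 − 30 = 229 left.
December 2150 has 31 days: 229 − 31 = 198 left.
January 2151 has 31 days: 198 − 31 = 167 left.
February 2151 has 28 days (2151 is not a leap year): 167 − 28 = 139 left.
March 2151 has 31 days: 139 − 31 = 108 left.
April 2151 has 30 days: 108 − 30 = 78 left.
May 2151 has 31 days: 78 − 31 = 47 left.
June 2151 has 30 days: 47 − 30 = 17 left.
17 days into July 2151 → July 17, 2151.

July 17, 2151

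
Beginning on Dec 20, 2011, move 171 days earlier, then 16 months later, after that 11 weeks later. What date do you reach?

January 18, 2013

Counting back 171 days from December 20, 2011:
Going back 20 days from December 20, 2011 reaches the end of the previous month; 171 − 20 = 151 left.
November 2011 has 30 days: 151 − 30 = 121 left.
October 2011 has 31 days: 121 − 31 = 90 left.
September 2011 has 30 days: 90 − 30 = 60 left.
August 2011 has 31 days: 60 − 31 = 29 left.
July 2011 has 31 days; 31 − 29 = 2 → July 2, 2011.
Advancing 16 months from July 2, 2011:
month 7 + 16 = 23, which is month 11 of year 2012 → November 2012.
Day 2 is valid in November, giving November 2, 2012.
Advancing 11 weeks (= 77 days) from November 2, 2012:
November has 30 days, so 30 − 2 = 28 days remain after November 2, 2012; 77 − 28 = 49 left.
December 2012 has 31 days: 49 − 31 = 18 left.
18 days into January 2013 → January 18, 2013.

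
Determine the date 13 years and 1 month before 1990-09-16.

Subtracting 13 years and 1 month from September 16, 1990.
-13 years → 1977; month 9 − 1 = 8 → August 1977.
Day 16 is valid in August, giving August 16, 1977.

August 16, 1977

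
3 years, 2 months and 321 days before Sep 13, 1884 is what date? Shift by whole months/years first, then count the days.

Subtracting 3 years, 2 months and 321 days from September 13, 1884: first the month/year part, then the days.
-3 years → 1881; month 9 − 2 = 7 → July 1881.
Day 13 is valid in July, giving July 13, 1881.
Now subtract 321 days from July 13, 1881.
Going back 13 days from July 13, 1881 reaches the end of the previous month; 321 − 13 = 308 left.
June 1881 has 30 days: 308 − 30 = 278 left.
May 1881 has 31 days: 278 − 31 = 247 left.
April 1881 has 30 days: 247 − 30 = 217 left.
March 1881 has 31 days: 217 − 31 = 186 left.
February 1881 has 28 days (1881 is not a leap year): 186 − 28 = 158 left.
January 1881 has 31 days: 158 − 31 = 127 left.
December 1880 has 31 days: 127 − 31 = 96 left.
November 1880 has 30 days: 96 − 30 = 66 left.
October 1880 has 31 days: 66 − 31 = 35 left.
September 1880 has 30 days: 35 − 30 = 5 left.
August 1880 has 31 days; 31 − 5 = 26 → August 26, 1880.

August 26, 1880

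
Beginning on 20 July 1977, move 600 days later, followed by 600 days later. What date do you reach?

Counting forward 600 days from July 20, 1977:
July has 31 days, so 31 − 20 = 11 days remain after July 20, 1977; 600 − 11 = 589 left.
August 1977 has 31 days: 589 − 31 = 558 left.
September 1977 has 30 days: 558 − 30 = 528 left.
October 1977 has 31 days: 528 − 31 = 497 left.
November 1977 has 30 days: 497 − 30 = 467 left.
December 1977 has 31 days: 467 − 31 = 436 left.
January 1978 has 31 days: 436 − 31 = 405 left.
February 1978 has 28 days (1978 is not a leap year): 405 − 28 = 377 left.
March 1978 has 31 days: 377 − 31 = 346 left.
April 1978 has 30 days: 346 − 30 = 316 left.
May 1978 has 31 days: 316 − 31 = 285 left.
June 1978 has 30 days: 285 − 30 = 255 left.
July 1978 has 31 days: 255 − 31 = 224 left.
August 1978 has 31 days: 224 − 31 = 193 left.
September 1978 has 30 days: 193 − 30 = 163 left.
October 1978 has 31 days: 163 − 31 = 132 left.
November 1978 has 30 days: 132 − 30 = 102 left.
December 1978 has 31 days: 102 − 31 = 71 left.
January 1979 has 31 days: 71 − 31 = 40 left.
February 1979 has 28 days (1979 is not a leap year): 40 − 28 = 12 left.
12 days into March 1979 → March 12, 1979.
Counting forward 600 days from March 12, 1979:
March has 31 days, so 31 − 12 = 19 days remain after March 12, 1979; 600 − 19 = 581 left.
April 1979 has 30 days: 581 − 30 = 551 left.
May 1979 has 31 days: 551 − 31 = 520 left.
June 1979 has 30 days: 520 − 30 = 490 left.
July 1979 has 31 days: 490 − 31 = 459 left.
August 1979 has 31 days: 459 − 31 = 428 left.
September 1979 has 30 days: 428 − 30 = 398 left.
October 1979 has 31 days: 398 − 31 = 367 left.
November 1979 has 30 days: 367 − 30 = 337 left.
December 1979 has 31 days: 337 − 31 = 306 left.
January 1980 has 31 days: 306 − 31 = 275 left.
February 1980 has 29 days (1980 is a leap year): 275 − 29 = 246 left.
March 1980 has 31 days: 246 − 31 = 215 left.
April 1980 has 30 days: 215 − 30 = 185 left.
May 1980 has 31 days: 185 − 31 = 154 left.
June 1980 has 30 days: 154 − 30 = 124 left.
July 1980 has 31 days: 124 − 31 = 93 left.
August 1980 has 31 days: 93 − 31 = 62 left.
September 1980 has 30 days: 62 − 30 = 32 left.
October 1980 has 31 days: 32 − 31 = 1 left.
1 day into November 1980 → November 1, 1980.

November 1, 1980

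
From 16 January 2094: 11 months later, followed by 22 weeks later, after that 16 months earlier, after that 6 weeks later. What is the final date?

March 2, 2094

Advancing 11 months from January 16, 2094:
month 1 + 11 = 12 → December 2094.
Day 16 is valid in December, giving December 16, 2094.
Advancing 22 weeks (= 154 days) from December 16, 2094:
December has 31 days, so 31 − 16 = 15 days remain after December 16, 2094; 154 − 15 = 139 left.
January 2095 has 31 days: 139 − 31 = 108 left.
February 2095 has 28 days (2095 is not a leap year): 108 − 28 = 80 left.
March 2095 has 31 days: 80 − 31 = 49 left.
April 2095 has 30 days: 49 − 30 = 19 left.
19 days into May 2095 → May 19, 2095.
Counting back 16 months from May 19, 2095:
month 5 − 16 = -11, which is month 1 of year 2094 → January 2094.
Day 19 is valid in January, giving January 19, 2094.
Adding 6 weeks (= 42 days) from January 19, 2094:
January has 31 days, so 31 − 19 = 12 days remain after January 19, 2094; 42 − 12 = 30 left.
February 2094 has 28 days (2094 is not a leap year): 30 − 28 = 2 left.
2 days into March 2094 → March 2, 2094.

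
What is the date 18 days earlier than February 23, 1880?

Going back 18 days from February 23, 1880.
23 − 18 = 5, still in February 1880.

February 5, 1880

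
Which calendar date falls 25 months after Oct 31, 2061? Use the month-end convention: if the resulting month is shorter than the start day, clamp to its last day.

Adding 25 months from October 31, 2061.
month 10 + 25 = 35, which is month 11 of year 2063 → November 2063.
November 2063 has only 30 days and the start was day 31, so the date clamps to November 30, 2063.

November 30, 2063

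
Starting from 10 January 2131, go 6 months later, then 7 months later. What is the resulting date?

Adding 6 months from January 10, 2131:
month 1 + 6 = 7 → July 2131.
Day 10 is valid in July, giving July 10, 2131.
Counting forward 7 months from July 10, 2131:
month 7 + 7 = 14, which is month 2 of year 2132 → February 2132.
Day 10 is valid in February, giving February 10, 2132.

February 10, 2132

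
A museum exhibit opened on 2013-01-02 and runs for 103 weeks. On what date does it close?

Adding 103 weeks = 721 days from January 2, 2013.
January has 31 days, so 31 − 2 = 29 days remain after January 2, 2013; 721 − 29 = 692 left.
February 2013 has 28 days (2013 is not a leap year): 692 − 28 = 664 left.
March 2013 has 31 days: 664 − 31 = 633 left.
April 2013 has 30 days: 633 − 30 = 603 left.
May 2013 has 31 days: 603 − 31 = 572 left.
June 2013 has 30 days: 572 − 30 = 542 left.
July 2013 has 31 days: 542 − 31 = 511 left.
August 2013 has 31 days: 511 − 31 = 480 left.
September 2013 has 30 days: 480 − 30 = 450 left.
October 2013 has 31 days: 450 − 31 = 419 left.
November 2013 has 30 days: 419 − 30 = 389 left.
December 2013 has 31 days: 389 − 31 = 358 left.
January 2014 has 31 days: 358 − 31 = 327 left.
February 2014 has 28 days (2014 is not a leap year): 327 − 28 = 299 left.
March 2014 has 31 days: 299 − 31 = 268 left.
April 2014 has 30 days: 268 − 30 = 238 left.
May 2014 has 31 days: 238 − 31 = 207 left.
June 2014 has 30 days: 207 − 30 = 177 left.
July 2014 has 31 days: 177 − 31 = 146 left.
August 2014 has 31 days: 146 − 31 = 115 left.
September 2014 has 30 days: 115 − 30 = 85 left.
October 2014 has 31 days: 85 − 31 = 54 left.
November 2014 has 30 days: 54 − 30 = 24 left.
24 days into December 2014 → December 24, 2014.

December 24, 2014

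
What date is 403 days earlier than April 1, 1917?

February 23, 1916

Going back 403 days from April 1, 1917.
Going back 1 day from April 1, 1917 reaches the end of the previous month; 403 − 1 = 402 left.
March 1917 has 31 days: 402 − 31 = 371 left.
February 1917 has 28 days (1917 is not a leap year): 371 − 28 = 343 left.
January 1917 has 31 days: 343 − 31 = 312 left.
December 1916 has 31 days: 312 − 31 = 281 left.
November 1916 has 30 days: 281 − 30 = 251 left.
October 1916 has 31 days: 251 − 31 = 220 left.
September 1916 has 30 days: 220 − 30 = 190 left.
August 1916 has 31 days: 190 − 31 = 159 left.
July 1916 has 31 days: 159 − 31 = 128 left.
June 1916 has 30 days: 128 − 30 = 98 left.
May 1916 has 31 days: 98 − 31 = 67 left.
April 1916 has 30 days: 67 − 30 = 37 left.
March 1916 has 31 days: 37 − 31 = 6 left.
February 1916 has 29 days; 29 − 6 = 23 → February 23, 1916.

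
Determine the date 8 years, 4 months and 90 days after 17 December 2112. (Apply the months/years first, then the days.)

Advancing 8 years, 4 months and 90 days from December 17, 2112: first the month/year part, then the days.
+8 years → 2120; month 12 + 4 = 16, which is month 4 of year 2121 → April 2121.
Day 17 is valid in April, giving April 17, 2121.
Now add 90 days from April 17, 2121.
April has 30 days, so 30 − 17 = 13 days remain after April 17, 2121; 90 − 13 = 77 left.
May 2121 has 31 days: 77 − 31 = 46 left.
June 2121 has 30 days: 46 − 30 = 16 left.
16 days into July 2121 → July 16, 2121.

July 16, 2121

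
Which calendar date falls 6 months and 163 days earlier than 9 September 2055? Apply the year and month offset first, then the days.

Going back 6 months and 163 days from September 9, 2055: first the month/year part, then the days.
month 9 − 6 = 3 → March 2055.
Day 9 is valid in March, giving March 9, 2055.
Now subtract 163 days from March 9, 2055.
Going back 9 days from March 9, 2055 reaches the end of the previous month; 163 − 9 = 154 left.
February 2055 has 28 days (2055 is not a leap year): 154 − 28 = 126 left.
January 2055 has 31 days: 126 − 31 = 95 left.
December 2054 has 31 days: 95 − 31 = 64 left.
November 2054 has 30 days: 64 − 30 = 34 left.
October 2054 has 31 days: 34 − 31 = 3 left.
September 2054 has 30 days; 30 − 3 = 27 → September 27, 2054.

September 27, 2054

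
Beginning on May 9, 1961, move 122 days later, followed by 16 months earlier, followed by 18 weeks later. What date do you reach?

Counting forward 122 days from May 9, 1961:
May has 31 days, so 31 − 9 = 22 days remain after May 9, 1961; 122 − 22 = 100 left.
June 1961 has 30 days: 100 − 30 = 70 left.
July 1961 has 31 days: 70 − 31 = 39 left.
August 1961 has 31 days: 39 − 31 = 8 left.
8 days into September 1961 → September 8, 1961.
Subtracting 16 months from September 8, 1961:
month 9 − 16 = -7, which is month 5 of year 1960 → May 1960.
Day 8 is valid in May, giving May 8, 1960.
Counting forward 18 weeks (= 126 days) from May 8, 1960:
May has 31 days, so 31 − 8 = 23 days remain after May 8, 1960; 126 − 23 = 103 left.
June 1960 has 30 days: 103 − 30 = 73 left.
July 1960 has 31 days: 73 − 31 = 42 left.
August 1960 has 31 days: 42 − 31 = 11 left.
11 days into September 1960 → September 11, 1960.

September 11, 1960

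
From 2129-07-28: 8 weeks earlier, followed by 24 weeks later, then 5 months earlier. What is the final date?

June 17, 2129

Going back 8 weeks (= 56 days) from July 28, 2129:
Going back 28 days from July 28, 2129 reaches the end of the previous month; 56 − 28 = 28 left.
June 2129 has 30 days; 30 − 28 = 2 → June 2, 2129.
Counting forward 24 weeks (= 168 days) from June 2, 2129:
June has 30 days, so 30 − 2 = 28 days remain after June 2, 2129; 168 − 28 = 140 left.
July 2129 has 31 days: 140 − 31 = 109 left.
August 2129 has 31 days: 109 − 31 = 78 left.
September 2129 has 30 days: 78 − 30 = 48 left.
October 2129 has 31 days: 48 − 31 = 17 left.
17 days into November 2129 → November 17, 2129.
Subtracting 5 months from November 17, 2129:
month 11 − 5 = 6 → June 2129.
Day 17 is valid in June, giving June 17, 2129.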